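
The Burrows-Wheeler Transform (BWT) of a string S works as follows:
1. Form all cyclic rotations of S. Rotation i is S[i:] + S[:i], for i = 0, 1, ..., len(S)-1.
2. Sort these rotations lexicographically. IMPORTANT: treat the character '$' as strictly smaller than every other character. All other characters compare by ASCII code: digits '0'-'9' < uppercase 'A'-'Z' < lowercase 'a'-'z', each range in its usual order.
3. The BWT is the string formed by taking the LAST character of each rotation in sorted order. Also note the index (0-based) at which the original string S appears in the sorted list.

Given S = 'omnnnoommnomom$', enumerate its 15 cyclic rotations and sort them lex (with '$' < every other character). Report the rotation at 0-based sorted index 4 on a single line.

All 15 rotations (rotation i = S[i:]+S[:i]):
  rot[0] = omnnnoommnomom$
  rot[1] = mnnnoommnomom$o
  rot[2] = nnnoommnomom$om
  rot[3] = nnoommnomom$omn
  rot[4] = noommnomom$omnn
  rot[5] = oommnomom$omnnn
  rot[6] = ommnomom$omnnno
  rot[7] = mmnomom$omnnnoo
  rot[8] = mnomom$omnnnoom
  rot[9] = nomom$omnnnoomm
  rot[10] = omom$omnnnoommn
  rot[11] = mom$omnnnoommno
  rot[12] = om$omnnnoommnom
  rot[13] = m$omnnnoommnomo
  rot[14] = $omnnnoommnomom
Sorted (with $ < everything):
  sorted[0] = $omnnnoommnomom
  sorted[1] = m$omnnnoommnomo
  sorted[2] = mmnomom$omnnnoo
  sorted[3] = mnnnoommnomom$o
  sorted[4] = mnomom$omnnnoom
  sorted[5] = mom$omnnnoommno
  sorted[6] = nnnoommnomom$om
  sorted[7] = nnoommnomom$omn
  sorted[8] = nomom$omnnnoomm
  sorted[9] = noommnomom$omnn
  sorted[10] = om$omnnnoommnom
  sorted[11] = ommnomom$omnnno
  sorted[12] = omnnnoommnomom$
  sorted[13] = omom$omnnnoommn
  sorted[14] = oommnomom$omnnn
sorted[4] = mnomom$omnnnoom

Answer: mnomom$omnnnoom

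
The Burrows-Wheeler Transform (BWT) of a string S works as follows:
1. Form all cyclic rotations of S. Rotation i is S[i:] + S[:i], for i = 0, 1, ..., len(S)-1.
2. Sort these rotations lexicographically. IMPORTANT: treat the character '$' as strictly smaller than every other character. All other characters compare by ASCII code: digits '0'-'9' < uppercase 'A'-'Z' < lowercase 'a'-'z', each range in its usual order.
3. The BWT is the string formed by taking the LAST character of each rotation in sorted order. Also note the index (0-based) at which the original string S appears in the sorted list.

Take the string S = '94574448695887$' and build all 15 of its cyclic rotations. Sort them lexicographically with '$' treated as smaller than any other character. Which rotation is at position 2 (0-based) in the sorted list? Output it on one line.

All 15 rotations (rotation i = S[i:]+S[:i]):
  rot[0] = 94574448695887$
  rot[1] = 4574448695887$9
  rot[2] = 574448695887$94
  rot[3] = 74448695887$945
  rot[4] = 4448695887$9457
  rot[5] = 448695887$94574
  rot[6] = 48695887$945744
  rot[7] = 8695887$9457444
  rot[8] = 695887$94574448
  rot[9] = 95887$945744486
  rot[10] = 5887$9457444869
  rot[11] = 887$94574448695
  rot[12] = 87$945744486958
  rot[13] = 7$9457444869588
  rot[14] = $94574448695887
Sorted (with $ < everything):
  sorted[0] = $94574448695887
  sorted[1] = 4448695887$9457
  sorted[2] = 448695887$94574
  sorted[3] = 4574448695887$9
  sorted[4] = 48695887$945744
  sorted[5] = 574448695887$94
  sorted[6] = 5887$9457444869
  sorted[7] = 695887$94574448
  sorted[8] = 7$9457444869588
  sorted[9] = 74448695887$945
  sorted[10] = 8695887$9457444
  sorted[11] = 87$945744486958
  sorted[12] = 887$94574448695
  sorted[13] = 94574448695887$
  sorted[14] = 95887$945744486
sorted[2] = 448695887$94574

Answer: 448695887$94574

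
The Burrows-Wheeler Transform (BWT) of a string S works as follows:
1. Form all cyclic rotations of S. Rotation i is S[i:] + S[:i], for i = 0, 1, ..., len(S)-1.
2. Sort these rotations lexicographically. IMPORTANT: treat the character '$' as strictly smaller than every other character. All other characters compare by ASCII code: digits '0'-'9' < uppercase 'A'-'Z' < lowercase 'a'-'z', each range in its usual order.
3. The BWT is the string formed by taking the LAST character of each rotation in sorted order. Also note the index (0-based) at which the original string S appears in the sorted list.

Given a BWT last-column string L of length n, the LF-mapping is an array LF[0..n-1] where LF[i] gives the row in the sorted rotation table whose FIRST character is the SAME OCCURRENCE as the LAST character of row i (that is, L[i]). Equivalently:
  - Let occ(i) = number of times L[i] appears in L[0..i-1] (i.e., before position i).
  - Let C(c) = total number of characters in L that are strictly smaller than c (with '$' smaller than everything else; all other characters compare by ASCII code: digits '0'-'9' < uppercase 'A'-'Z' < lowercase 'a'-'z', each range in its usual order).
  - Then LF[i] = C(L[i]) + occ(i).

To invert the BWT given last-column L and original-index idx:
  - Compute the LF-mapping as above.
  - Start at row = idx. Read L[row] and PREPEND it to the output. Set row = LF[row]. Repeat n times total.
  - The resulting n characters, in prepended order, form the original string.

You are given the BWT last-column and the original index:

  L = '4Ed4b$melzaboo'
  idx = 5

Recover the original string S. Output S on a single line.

LF mapping: 1 3 7 2 5 0 10 8 9 13 4 6 11 12
Walk LF starting at row 5, prepending L[row]:
  step 1: row=5, L[5]='$', prepend. Next row=LF[5]=0
  step 2: row=0, L[0]='4', prepend. Next row=LF[0]=1
  step 3: row=1, L[1]='E', prepend. Next row=LF[1]=3
  step 4: row=3, L[3]='4', prepend. Next row=LF[3]=2
  step 5: row=2, L[2]='d', prepend. Next row=LF[2]=7
  step 6: row=7, L[7]='e', prepend. Next row=LF[7]=8
  step 7: row=8, L[8]='l', prepend. Next row=LF[8]=9
  step 8: row=9, L[9]='z', prepend. Next row=LF[9]=13
  step 9: row=13, L[13]='o', prepend. Next row=LF[13]=12
  step 10: row=12, L[12]='o', prepend. Next row=LF[12]=11
  step 11: row=11, L[11]='b', prepend. Next row=LF[11]=6
  step 12: row=6, L[6]='m', prepend. Next row=LF[6]=10
  step 13: row=10, L[10]='a', prepend. Next row=LF[10]=4
  step 14: row=4, L[4]='b', prepend. Next row=LF[4]=5
Reversed output: bamboozled4E4$

Answer: bamboozled4E4$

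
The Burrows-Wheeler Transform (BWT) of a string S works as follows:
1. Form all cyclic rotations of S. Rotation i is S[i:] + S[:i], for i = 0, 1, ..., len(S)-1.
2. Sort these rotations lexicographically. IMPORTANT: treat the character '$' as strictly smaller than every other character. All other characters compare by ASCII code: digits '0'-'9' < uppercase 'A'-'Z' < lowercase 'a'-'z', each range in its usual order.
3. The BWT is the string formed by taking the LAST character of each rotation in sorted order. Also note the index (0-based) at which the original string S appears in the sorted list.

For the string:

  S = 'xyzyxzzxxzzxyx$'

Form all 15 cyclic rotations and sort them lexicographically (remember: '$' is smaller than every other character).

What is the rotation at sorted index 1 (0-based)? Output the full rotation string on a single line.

Answer: x$xyzyxzzxxzzxy

Derivation:
All 15 rotations (rotation i = S[i:]+S[:i]):
  rot[0] = xyzyxzzxxzzxyx$
  rot[1] = yzyxzzxxzzxyx$x
  rot[2] = zyxzzxxzzxyx$xy
  rot[3] = yxzzxxzzxyx$xyz
  rot[4] = xzzxxzzxyx$xyzy
  rot[5] = zzxxzzxyx$xyzyx
  rot[6] = zxxzzxyx$xyzyxz
  rot[7] = xxzzxyx$xyzyxzz
  rot[8] = xzzxyx$xyzyxzzx
  rot[9] = zzxyx$xyzyxzzxx
  rot[10] = zxyx$xyzyxzzxxz
  rot[11] = xyx$xyzyxzzxxzz
  rot[12] = yx$xyzyxzzxxzzx
  rot[13] = x$xyzyxzzxxzzxy
  rot[14] = $xyzyxzzxxzzxyx
Sorted (with $ < everything):
  sorted[0] = $xyzyxzzxxzzxyx
  sorted[1] = x$xyzyxzzxxzzxy
  sorted[2] = xxzzxyx$xyzyxzz
  sorted[3] = xyx$xyzyxzzxxzz
  sorted[4] = xyzyxzzxxzzxyx$
  sorted[5] = xzzxxzzxyx$xyzy
  sorted[6] = xzzxyx$xyzyxzzx
  sorted[7] = yx$xyzyxzzxxzzx
  sorted[8] = yxzzxxzzxyx$xyz
  sorted[9] = yzyxzzxxzzxyx$x
  sorted[10] = zxxzzxyx$xyzyxz
  sorted[11] = zxyx$xyzyxzzxxz
  sorted[12] = zyxzzxxzzxyx$xy
  sorted[13] = zzxxzzxyx$xyzyx
  sorted[14] = zzxyx$xyzyxzzxx
sorted[1] = x$xyzyxzzxxzzxy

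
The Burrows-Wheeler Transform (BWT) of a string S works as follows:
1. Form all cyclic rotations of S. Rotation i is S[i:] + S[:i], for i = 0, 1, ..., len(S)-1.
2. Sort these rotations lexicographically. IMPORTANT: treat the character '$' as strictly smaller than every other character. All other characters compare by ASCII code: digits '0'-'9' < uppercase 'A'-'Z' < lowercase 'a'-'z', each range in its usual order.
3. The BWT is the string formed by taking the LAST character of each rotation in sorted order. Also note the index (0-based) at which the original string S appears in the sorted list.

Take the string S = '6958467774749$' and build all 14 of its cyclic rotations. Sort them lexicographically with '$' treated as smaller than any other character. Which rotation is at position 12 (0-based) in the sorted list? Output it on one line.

All 14 rotations (rotation i = S[i:]+S[:i]):
  rot[0] = 6958467774749$
  rot[1] = 958467774749$6
  rot[2] = 58467774749$69
  rot[3] = 8467774749$695
  rot[4] = 467774749$6958
  rot[5] = 67774749$69584
  rot[6] = 7774749$695846
  rot[7] = 774749$6958467
  rot[8] = 74749$69584677
  rot[9] = 4749$695846777
  rot[10] = 749$6958467774
  rot[11] = 49$69584677747
  rot[12] = 9$695846777474
  rot[13] = $6958467774749
Sorted (with $ < everything):
  sorted[0] = $6958467774749
  sorted[1] = 467774749$6958
  sorted[2] = 4749$695846777
  sorted[3] = 49$69584677747
  sorted[4] = 58467774749$69
  sorted[5] = 67774749$69584
  sorted[6] = 6958467774749$
  sorted[7] = 74749$69584677
  sorted[8] = 749$6958467774
  sorted[9] = 774749$6958467
  sorted[10] = 7774749$695846
  sorted[11] = 8467774749$695
  sorted[12] = 9$695846777474
  sorted[13] = 958467774749$6
sorted[12] = 9$695846777474

Answer: 9$695846777474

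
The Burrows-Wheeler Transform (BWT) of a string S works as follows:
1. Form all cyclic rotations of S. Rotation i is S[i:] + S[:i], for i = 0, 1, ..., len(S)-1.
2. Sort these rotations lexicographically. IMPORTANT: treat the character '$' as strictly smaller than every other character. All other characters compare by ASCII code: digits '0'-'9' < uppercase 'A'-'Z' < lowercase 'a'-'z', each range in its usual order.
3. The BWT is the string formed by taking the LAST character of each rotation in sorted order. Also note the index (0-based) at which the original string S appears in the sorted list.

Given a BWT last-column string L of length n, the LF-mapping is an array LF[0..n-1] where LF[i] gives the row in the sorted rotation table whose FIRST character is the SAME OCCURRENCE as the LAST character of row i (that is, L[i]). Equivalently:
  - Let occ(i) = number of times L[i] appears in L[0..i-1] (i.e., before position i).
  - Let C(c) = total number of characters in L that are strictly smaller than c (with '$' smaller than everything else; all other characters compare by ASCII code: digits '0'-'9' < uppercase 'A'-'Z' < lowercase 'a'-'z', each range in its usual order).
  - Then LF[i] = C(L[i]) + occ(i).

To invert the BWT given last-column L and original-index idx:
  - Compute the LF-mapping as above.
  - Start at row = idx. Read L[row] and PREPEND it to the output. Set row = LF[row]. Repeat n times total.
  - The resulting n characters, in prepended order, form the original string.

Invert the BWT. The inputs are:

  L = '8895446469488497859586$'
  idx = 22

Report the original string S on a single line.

LF mapping: 13 14 19 6 1 2 9 3 10 20 4 15 16 5 21 12 17 7 22 8 18 11 0
Walk LF starting at row 22, prepending L[row]:
  step 1: row=22, L[22]='$', prepend. Next row=LF[22]=0
  step 2: row=0, L[0]='8', prepend. Next row=LF[0]=13
  step 3: row=13, L[13]='4', prepend. Next row=LF[13]=5
  step 4: row=5, L[5]='4', prepend. Next row=LF[5]=2
  step 5: row=2, L[2]='9', prepend. Next row=LF[2]=19
  step 6: row=19, L[19]='5', prepend. Next row=LF[19]=8
  step 7: row=8, L[8]='6', prepend. Next row=LF[8]=10
  step 8: row=10, L[10]='4', prepend. Next row=LF[10]=4
  step 9: row=4, L[4]='4', prepend. Next row=LF[4]=1
  step 10: row=1, L[1]='8', prepend. Next row=LF[1]=14
  step 11: row=14, L[14]='9', prepend. Next row=LF[14]=21
  step 12: row=21, L[21]='6', prepend. Next row=LF[21]=11
  step 13: row=11, L[11]='8', prepend. Next row=LF[11]=15
  step 14: row=15, L[15]='7', prepend. Next row=LF[15]=12
  step 15: row=12, L[12]='8', prepend. Next row=LF[12]=16
  step 16: row=16, L[16]='8', prepend. Next row=LF[16]=17
  step 17: row=17, L[17]='5', prepend. Next row=LF[17]=7
  step 18: row=7, L[7]='4', prepend. Next row=LF[7]=3
  step 19: row=3, L[3]='5', prepend. Next row=LF[3]=6
  step 20: row=6, L[6]='6', prepend. Next row=LF[6]=9
  step 21: row=9, L[9]='9', prepend. Next row=LF[9]=20
  step 22: row=20, L[20]='8', prepend. Next row=LF[20]=18
  step 23: row=18, L[18]='9', prepend. Next row=LF[18]=22
Reversed output: 9896545887869844659448$

Answer: 9896545887869844659448$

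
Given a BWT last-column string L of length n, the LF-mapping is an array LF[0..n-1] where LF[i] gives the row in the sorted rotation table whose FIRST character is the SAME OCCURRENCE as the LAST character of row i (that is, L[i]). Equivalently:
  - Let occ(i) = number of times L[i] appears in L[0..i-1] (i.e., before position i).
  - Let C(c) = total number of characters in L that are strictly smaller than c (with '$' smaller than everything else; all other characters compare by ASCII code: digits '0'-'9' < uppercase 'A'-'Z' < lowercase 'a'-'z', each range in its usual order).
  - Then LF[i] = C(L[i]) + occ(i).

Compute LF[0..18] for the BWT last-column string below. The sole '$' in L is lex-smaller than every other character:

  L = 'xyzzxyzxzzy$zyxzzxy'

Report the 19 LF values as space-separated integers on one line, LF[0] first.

Answer: 1 6 11 12 2 7 13 3 14 15 8 0 16 9 4 17 18 5 10

Derivation:
Char counts: '$':1, 'x':5, 'y':5, 'z':8
C (first-col start): C('$')=0, C('x')=1, C('y')=6, C('z')=11
L[0]='x': occ=0, LF[0]=C('x')+0=1+0=1
L[1]='y': occ=0, LF[1]=C('y')+0=6+0=6
L[2]='z': occ=0, LF[2]=C('z')+0=11+0=11
L[3]='z': occ=1, LF[3]=C('z')+1=11+1=12
L[4]='x': occ=1, LF[4]=C('x')+1=1+1=2
L[5]='y': occ=1, LF[5]=C('y')+1=6+1=7
L[6]='z': occ=2, LF[6]=C('z')+2=11+2=13
L[7]='x': occ=2, LF[7]=C('x')+2=1+2=3
L[8]='z': occ=3, LF[8]=C('z')+3=11+3=14
L[9]='z': occ=4, LF[9]=C('z')+4=11+4=15
L[10]='y': occ=2, LF[10]=C('y')+2=6+2=8
L[11]='$': occ=0, LF[11]=C('$')+0=0+0=0
L[12]='z': occ=5, LF[12]=C('z')+5=11+5=16
L[13]='y': occ=3, LF[13]=C('y')+3=6+3=9
L[14]='x': occ=3, LF[14]=C('x')+3=1+3=4
L[15]='z': occ=6, LF[15]=C('z')+6=11+6=17
L[16]='z': occ=7, LF[16]=C('z')+7=11+7=18
L[17]='x': occ=4, LF[17]=C('x')+4=1+4=5
L[18]='y': occ=4, LF[18]=C('y')+4=6+4=10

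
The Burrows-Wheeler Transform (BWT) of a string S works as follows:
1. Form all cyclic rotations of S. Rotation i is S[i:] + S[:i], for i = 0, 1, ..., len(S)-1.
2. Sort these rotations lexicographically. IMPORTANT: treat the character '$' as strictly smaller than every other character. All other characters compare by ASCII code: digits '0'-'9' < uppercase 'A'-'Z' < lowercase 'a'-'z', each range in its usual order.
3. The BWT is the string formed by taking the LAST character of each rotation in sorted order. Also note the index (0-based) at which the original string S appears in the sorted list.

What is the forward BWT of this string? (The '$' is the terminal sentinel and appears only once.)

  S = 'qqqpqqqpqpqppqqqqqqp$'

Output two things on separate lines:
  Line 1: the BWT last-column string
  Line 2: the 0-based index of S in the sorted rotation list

Answer: pqqqqqpqppqqqqqqp$qqp
17

Derivation:
All 21 rotations (rotation i = S[i:]+S[:i]):
  rot[0] = qqqpqqqpqpqppqqqqqqp$
  rot[1] = qqpqqqpqpqppqqqqqqp$q
  rot[2] = qpqqqpqpqppqqqqqqp$qq
  rot[3] = pqqqpqpqppqqqqqqp$qqq
  rot[4] = qqqpqpqppqqqqqqp$qqqp
  rot[5] = qqpqpqppqqqqqqp$qqqpq
  rot[6] = qpqpqppqqqqqqp$qqqpqq
  rot[7] = pqpqppqqqqqqp$qqqpqqq
  rot[8] = qpqppqqqqqqp$qqqpqqqp
  rot[9] = pqppqqqqqqp$qqqpqqqpq
  rot[10] = qppqqqqqqp$qqqpqqqpqp
  rot[11] = ppqqqqqqp$qqqpqqqpqpq
  rot[12] = pqqqqqqp$qqqpqqqpqpqp
  rot[13] = qqqqqqp$qqqpqqqpqpqpp
  rot[14] = qqqqqp$qqqpqqqpqpqppq
  rot[15] = qqqqp$qqqpqqqpqpqppqq
  rot[16] = qqqp$qqqpqqqpqpqppqqq
  rot[17] = qqp$qqqpqqqpqpqppqqqq
  rot[18] = qp$qqqpqqqpqpqppqqqqq
  rot[19] = p$qqqpqqqpqpqppqqqqqq
  rot[20] = $qqqpqqqpqpqppqqqqqqp
Sorted (with $ < everything):
  sorted[0] = $qqqpqqqpqpqppqqqqqqp  (last char: 'p')
  sorted[1] = p$qqqpqqqpqpqppqqqqqq  (last char: 'q')
  sorted[2] = ppqqqqqqp$qqqpqqqpqpq  (last char: 'q')
  sorted[3] = pqppqqqqqqp$qqqpqqqpq  (last char: 'q')
  sorted[4] = pqpqppqqqqqqp$qqqpqqq  (last char: 'q')
  sorted[5] = pqqqpqpqppqqqqqqp$qqq  (last char: 'q')
  sorted[6] = pqqqqqqp$qqqpqqqpqpqp  (last char: 'p')
  sorted[7] = qp$qqqpqqqpqpqppqqqqq  (last char: 'q')
  sorted[8] = qppqqqqqqp$qqqpqqqpqp  (last char: 'p')
  sorted[9] = qpqppqqqqqqp$qqqpqqqp  (last char: 'p')
  sorted[10] = qpqpqppqqqqqqp$qqqpqq  (last char: 'q')
  sorted[11] = qpqqqpqpqppqqqqqqp$qq  (last char: 'q')
  sorted[12] = qqp$qqqpqqqpqpqppqqqq  (last char: 'q')
  sorted[13] = qqpqpqppqqqqqqp$qqqpq  (last char: 'q')
  sorted[14] = qqpqqqpqpqppqqqqqqp$q  (last char: 'q')
  sorted[15] = qqqp$qqqpqqqpqpqppqqq  (last char: 'q')
  sorted[16] = qqqpqpqppqqqqqqp$qqqp  (last char: 'p')
  sorted[17] = qqqpqqqpqpqppqqqqqqp$  (last char: '$')
  sorted[18] = qqqqp$qqqpqqqpqpqppqq  (last char: 'q')
  sorted[19] = qqqqqp$qqqpqqqpqpqppq  (last char: 'q')
  sorted[20] = qqqqqqp$qqqpqqqpqpqpp  (last char: 'p')
Last column: pqqqqqpqppqqqqqqp$qqp
Original string S is at sorted index 17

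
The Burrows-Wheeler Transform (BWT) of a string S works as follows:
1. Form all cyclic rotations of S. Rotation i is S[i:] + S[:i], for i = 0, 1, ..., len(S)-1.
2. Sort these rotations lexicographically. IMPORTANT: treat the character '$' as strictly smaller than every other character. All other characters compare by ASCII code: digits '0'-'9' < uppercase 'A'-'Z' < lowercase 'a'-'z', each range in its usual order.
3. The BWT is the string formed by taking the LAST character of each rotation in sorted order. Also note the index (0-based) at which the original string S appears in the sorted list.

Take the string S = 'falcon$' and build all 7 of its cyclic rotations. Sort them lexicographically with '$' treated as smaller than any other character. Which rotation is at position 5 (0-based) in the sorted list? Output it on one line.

All 7 rotations (rotation i = S[i:]+S[:i]):
  rot[0] = falcon$
  rot[1] = alcon$f
  rot[2] = lcon$fa
  rot[3] = con$fal
  rot[4] = on$falc
  rot[5] = n$falco
  rot[6] = $falcon
Sorted (with $ < everything):
  sorted[0] = $falcon
  sorted[1] = alcon$f
  sorted[2] = con$fal
  sorted[3] = falcon$
  sorted[4] = lcon$fa
  sorted[5] = n$falco
  sorted[6] = on$falc
sorted[5] = n$falco

Answer: n$falco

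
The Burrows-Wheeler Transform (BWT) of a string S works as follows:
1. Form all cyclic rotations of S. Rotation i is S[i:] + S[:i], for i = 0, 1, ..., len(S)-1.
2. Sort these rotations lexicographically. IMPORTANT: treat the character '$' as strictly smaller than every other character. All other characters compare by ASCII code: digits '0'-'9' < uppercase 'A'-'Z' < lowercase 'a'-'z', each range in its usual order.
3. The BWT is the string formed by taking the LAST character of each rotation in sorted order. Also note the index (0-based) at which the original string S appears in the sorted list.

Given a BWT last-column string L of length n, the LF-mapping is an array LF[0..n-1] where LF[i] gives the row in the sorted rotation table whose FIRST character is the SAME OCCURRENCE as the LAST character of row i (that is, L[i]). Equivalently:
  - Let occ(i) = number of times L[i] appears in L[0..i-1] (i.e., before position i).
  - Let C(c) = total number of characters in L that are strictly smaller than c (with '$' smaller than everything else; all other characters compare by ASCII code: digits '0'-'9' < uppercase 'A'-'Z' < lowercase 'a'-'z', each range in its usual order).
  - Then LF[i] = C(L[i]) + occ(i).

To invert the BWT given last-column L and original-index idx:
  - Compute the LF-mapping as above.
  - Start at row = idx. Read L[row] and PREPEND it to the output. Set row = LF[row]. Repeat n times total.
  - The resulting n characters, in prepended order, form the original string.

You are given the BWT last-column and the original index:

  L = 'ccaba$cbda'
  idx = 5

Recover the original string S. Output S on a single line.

Answer: bcaabadcc$

Derivation:
LF mapping: 6 7 1 4 2 0 8 5 9 3
Walk LF starting at row 5, prepending L[row]:
  step 1: row=5, L[5]='$', prepend. Next row=LF[5]=0
  step 2: row=0, L[0]='c', prepend. Next row=LF[0]=6
  step 3: row=6, L[6]='c', prepend. Next row=LF[6]=8
  step 4: row=8, L[8]='d', prepend. Next row=LF[8]=9
  step 5: row=9, L[9]='a', prepend. Next row=LF[9]=3
  step 6: row=3, L[3]='b', prepend. Next row=LF[3]=4
  step 7: row=4, L[4]='a', prepend. Next row=LF[4]=2
  step 8: row=2, L[2]='a', prepend. Next row=LF[2]=1
  step 9: row=1, L[1]='c', prepend. Next row=LF[1]=7
  step 10: row=7, L[7]='b', prepend. Next row=LF[7]=5
Reversed output: bcaabadcc$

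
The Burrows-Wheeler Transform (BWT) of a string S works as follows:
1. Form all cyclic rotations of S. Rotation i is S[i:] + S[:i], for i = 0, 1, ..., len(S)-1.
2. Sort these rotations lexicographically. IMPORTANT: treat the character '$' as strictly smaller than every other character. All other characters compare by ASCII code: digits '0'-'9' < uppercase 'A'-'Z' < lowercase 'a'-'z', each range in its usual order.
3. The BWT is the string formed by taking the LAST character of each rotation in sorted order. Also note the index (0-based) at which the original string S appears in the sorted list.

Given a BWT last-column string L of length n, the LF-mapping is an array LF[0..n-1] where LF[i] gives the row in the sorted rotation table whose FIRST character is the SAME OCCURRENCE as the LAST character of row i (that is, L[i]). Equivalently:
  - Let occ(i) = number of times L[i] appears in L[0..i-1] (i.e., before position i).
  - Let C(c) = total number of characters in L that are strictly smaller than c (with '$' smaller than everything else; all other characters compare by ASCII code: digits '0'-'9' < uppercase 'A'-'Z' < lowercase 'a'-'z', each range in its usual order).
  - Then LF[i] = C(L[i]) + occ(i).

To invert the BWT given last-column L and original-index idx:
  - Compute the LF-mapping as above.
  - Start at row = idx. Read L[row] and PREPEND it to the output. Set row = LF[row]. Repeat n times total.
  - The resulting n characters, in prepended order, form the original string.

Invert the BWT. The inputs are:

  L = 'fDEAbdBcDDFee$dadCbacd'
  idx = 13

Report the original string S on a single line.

Answer: cEBDadDFaebDACddcebdf$

Derivation:
LF mapping: 21 4 7 1 11 15 2 13 5 6 8 19 20 0 16 9 17 3 12 10 14 18
Walk LF starting at row 13, prepending L[row]:
  step 1: row=13, L[13]='$', prepend. Next row=LF[13]=0
  step 2: row=0, L[0]='f', prepend. Next row=LF[0]=21
  step 3: row=21, L[21]='d', prepend. Next row=LF[21]=18
  step 4: row=18, L[18]='b', prepend. Next row=LF[18]=12
  step 5: row=12, L[12]='e', prepend. Next row=LF[12]=20
  step 6: row=20, L[20]='c', prepend. Next row=LF[20]=14
  step 7: row=14, L[14]='d', prepend. Next row=LF[14]=16
  step 8: row=16, L[16]='d', prepend. Next row=LF[16]=17
  step 9: row=17, L[17]='C', prepend. Next row=LF[17]=3
  step 10: row=3, L[3]='A', prepend. Next row=LF[3]=1
  step 11: row=1, L[1]='D', prepend. Next row=LF[1]=4
  step 12: row=4, L[4]='b', prepend. Next row=LF[4]=11
  step 13: row=11, L[11]='e', prepend. Next row=LF[11]=19
  step 14: row=19, L[19]='a', prepend. Next row=LF[19]=10
  step 15: row=10, L[10]='F', prepend. Next row=LF[10]=8
  step 16: row=8, L[8]='D', prepend. Next row=LF[8]=5
  step 17: row=5, L[5]='d', prepend. Next row=LF[5]=15
  step 18: row=15, L[15]='a', prepend. Next row=LF[15]=9
  step 19: row=9, L[9]='D', prepend. Next row=LF[9]=6
  step 20: row=6, L[6]='B', prepend. Next row=LF[6]=2
  step 21: row=2, L[2]='E', prepend. Next row=LF[2]=7
  step 22: row=7, L[7]='c', prepend. Next row=LF[7]=13
Reversed output: cEBDadDFaebDACddcebdf$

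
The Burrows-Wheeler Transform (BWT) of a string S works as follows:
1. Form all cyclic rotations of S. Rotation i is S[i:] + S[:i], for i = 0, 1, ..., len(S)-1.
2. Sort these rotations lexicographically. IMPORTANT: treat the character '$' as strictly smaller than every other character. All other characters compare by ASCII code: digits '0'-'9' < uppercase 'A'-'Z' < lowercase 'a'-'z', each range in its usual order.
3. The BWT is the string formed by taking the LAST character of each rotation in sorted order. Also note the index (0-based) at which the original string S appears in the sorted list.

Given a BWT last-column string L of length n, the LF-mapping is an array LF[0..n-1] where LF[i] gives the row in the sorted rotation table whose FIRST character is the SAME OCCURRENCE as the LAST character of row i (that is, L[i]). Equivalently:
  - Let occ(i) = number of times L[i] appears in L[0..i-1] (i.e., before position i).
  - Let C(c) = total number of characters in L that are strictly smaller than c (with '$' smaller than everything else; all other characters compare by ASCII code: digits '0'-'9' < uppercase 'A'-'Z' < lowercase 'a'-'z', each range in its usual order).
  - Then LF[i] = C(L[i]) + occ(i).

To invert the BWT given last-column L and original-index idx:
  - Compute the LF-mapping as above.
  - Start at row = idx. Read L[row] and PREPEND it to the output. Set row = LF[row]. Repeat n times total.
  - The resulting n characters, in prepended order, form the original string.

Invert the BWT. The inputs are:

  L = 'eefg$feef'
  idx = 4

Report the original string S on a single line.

Answer: efgeffee$

Derivation:
LF mapping: 1 2 5 8 0 6 3 4 7
Walk LF starting at row 4, prepending L[row]:
  step 1: row=4, L[4]='$', prepend. Next row=LF[4]=0
  step 2: row=0, L[0]='e', prepend. Next row=LF[0]=1
  step 3: row=1, L[1]='e', prepend. Next row=LF[1]=2
  step 4: row=2, L[2]='f', prepend. Next row=LF[2]=5
  step 5: row=5, L[5]='f', prepend. Next row=LF[5]=6
  step 6: row=6, L[6]='e', prepend. Next row=LF[6]=3
  step 7: row=3, L[3]='g', prepend. Next row=LF[3]=8
  step 8: row=8, L[8]='f', prepend. Next row=LF[8]=7
  step 9: row=7, L[7]='e', prepend. Next row=LF[7]=4
Reversed output: efgeffee$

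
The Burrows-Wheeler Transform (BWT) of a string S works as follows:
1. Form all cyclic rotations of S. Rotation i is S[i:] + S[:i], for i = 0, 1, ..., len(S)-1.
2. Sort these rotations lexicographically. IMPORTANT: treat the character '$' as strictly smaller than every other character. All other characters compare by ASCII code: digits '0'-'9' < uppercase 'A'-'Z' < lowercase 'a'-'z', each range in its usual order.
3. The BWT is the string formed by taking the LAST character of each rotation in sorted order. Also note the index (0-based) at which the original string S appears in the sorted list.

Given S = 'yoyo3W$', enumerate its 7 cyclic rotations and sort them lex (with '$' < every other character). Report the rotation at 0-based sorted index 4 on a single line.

Answer: oyo3W$y

Derivation:
All 7 rotations (rotation i = S[i:]+S[:i]):
  rot[0] = yoyo3W$
  rot[1] = oyo3W$y
  rot[2] = yo3W$yo
  rot[3] = o3W$yoy
  rot[4] = 3W$yoyo
  rot[5] = W$yoyo3
  rot[6] = $yoyo3W
Sorted (with $ < everything):
  sorted[0] = $yoyo3W
  sorted[1] = 3W$yoyo
  sorted[2] = W$yoyo3
  sorted[3] = o3W$yoy
  sorted[4] = oyo3W$y
  sorted[5] = yo3W$yo
  sorted[6] = yoyo3W$
sorted[4] = oyo3W$y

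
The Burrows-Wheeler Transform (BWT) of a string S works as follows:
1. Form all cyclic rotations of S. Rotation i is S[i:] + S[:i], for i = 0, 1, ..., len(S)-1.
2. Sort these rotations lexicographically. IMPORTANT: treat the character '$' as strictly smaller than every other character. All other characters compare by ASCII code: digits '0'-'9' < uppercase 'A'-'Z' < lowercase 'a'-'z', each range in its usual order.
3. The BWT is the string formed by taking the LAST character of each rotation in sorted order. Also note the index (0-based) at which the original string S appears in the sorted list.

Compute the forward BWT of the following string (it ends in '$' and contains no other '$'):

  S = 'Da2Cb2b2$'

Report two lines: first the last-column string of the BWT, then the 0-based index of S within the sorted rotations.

Answer: 2bab2$D2C
5

Derivation:
All 9 rotations (rotation i = S[i:]+S[:i]):
  rot[0] = Da2Cb2b2$
  rot[1] = a2Cb2b2$D
  rot[2] = 2Cb2b2$Da
  rot[3] = Cb2b2$Da2
  rot[4] = b2b2$Da2C
  rot[5] = 2b2$Da2Cb
  rot[6] = b2$Da2Cb2
  rot[7] = 2$Da2Cb2b
  rot[8] = $Da2Cb2b2
Sorted (with $ < everything):
  sorted[0] = $Da2Cb2b2  (last char: '2')
  sorted[1] = 2$Da2Cb2b  (last char: 'b')
  sorted[2] = 2Cb2b2$Da  (last char: 'a')
  sorted[3] = 2b2$Da2Cb  (last char: 'b')
  sorted[4] = Cb2b2$Da2  (last char: '2')
  sorted[5] = Da2Cb2b2$  (last char: '$')
  sorted[6] = a2Cb2b2$D  (last char: 'D')
  sorted[7] = b2$Da2Cb2  (last char: '2')
  sorted[8] = b2b2$Da2C  (last char: 'C')
Last column: 2bab2$D2C
Original string S is at sorted index 5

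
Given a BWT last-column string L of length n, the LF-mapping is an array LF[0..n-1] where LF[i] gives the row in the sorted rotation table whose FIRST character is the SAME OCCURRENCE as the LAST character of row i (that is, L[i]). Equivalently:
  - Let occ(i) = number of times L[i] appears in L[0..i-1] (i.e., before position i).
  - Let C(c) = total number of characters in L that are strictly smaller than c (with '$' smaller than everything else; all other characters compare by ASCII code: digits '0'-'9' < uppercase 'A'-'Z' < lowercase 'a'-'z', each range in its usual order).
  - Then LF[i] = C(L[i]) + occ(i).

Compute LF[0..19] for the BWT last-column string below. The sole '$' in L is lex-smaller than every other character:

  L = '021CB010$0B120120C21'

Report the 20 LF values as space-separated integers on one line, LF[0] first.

Answer: 1 12 7 18 16 2 8 3 0 4 17 9 13 5 10 14 6 19 15 11

Derivation:
Char counts: '$':1, '0':6, '1':5, '2':4, 'B':2, 'C':2
C (first-col start): C('$')=0, C('0')=1, C('1')=7, C('2')=12, C('B')=16, C('C')=18
L[0]='0': occ=0, LF[0]=C('0')+0=1+0=1
L[1]='2': occ=0, LF[1]=C('2')+0=12+0=12
L[2]='1': occ=0, LF[2]=C('1')+0=7+0=7
L[3]='C': occ=0, LF[3]=C('C')+0=18+0=18
L[4]='B': occ=0, LF[4]=C('B')+0=16+0=16
L[5]='0': occ=1, LF[5]=C('0')+1=1+1=2
L[6]='1': occ=1, LF[6]=C('1')+1=7+1=8
L[7]='0': occ=2, LF[7]=C('0')+2=1+2=3
L[8]='$': occ=0, LF[8]=C('$')+0=0+0=0
L[9]='0': occ=3, LF[9]=C('0')+3=1+3=4
L[10]='B': occ=1, LF[10]=C('B')+1=16+1=17
L[11]='1': occ=2, LF[11]=C('1')+2=7+2=9
L[12]='2': occ=1, LF[12]=C('2')+1=12+1=13
L[13]='0': occ=4, LF[13]=C('0')+4=1+4=5
L[14]='1': occ=3, LF[14]=C('1')+3=7+3=10
L[15]='2': occ=2, LF[15]=C('2')+2=12+2=14
L[16]='0': occ=5, LF[16]=C('0')+5=1+5=6
L[17]='C': occ=1, LF[17]=C('C')+1=18+1=19
L[18]='2': occ=3, LF[18]=C('2')+3=12+3=15
L[19]='1': occ=4, LF[19]=C('1')+4=7+4=11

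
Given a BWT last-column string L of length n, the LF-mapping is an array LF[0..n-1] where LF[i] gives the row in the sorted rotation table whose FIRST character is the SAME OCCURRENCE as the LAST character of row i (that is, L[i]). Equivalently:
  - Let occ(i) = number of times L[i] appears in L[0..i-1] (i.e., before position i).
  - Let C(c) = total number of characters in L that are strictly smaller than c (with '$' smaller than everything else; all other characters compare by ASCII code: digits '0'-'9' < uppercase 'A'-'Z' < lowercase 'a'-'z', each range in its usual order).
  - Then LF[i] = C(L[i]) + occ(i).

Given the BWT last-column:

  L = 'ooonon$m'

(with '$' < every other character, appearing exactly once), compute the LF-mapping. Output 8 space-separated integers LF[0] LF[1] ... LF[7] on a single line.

Char counts: '$':1, 'm':1, 'n':2, 'o':4
C (first-col start): C('$')=0, C('m')=1, C('n')=2, C('o')=4
L[0]='o': occ=0, LF[0]=C('o')+0=4+0=4
L[1]='o': occ=1, LF[1]=C('o')+1=4+1=5
L[2]='o': occ=2, LF[2]=C('o')+2=4+2=6
L[3]='n': occ=0, LF[3]=C('n')+0=2+0=2
L[4]='o': occ=3, LF[4]=C('o')+3=4+3=7
L[5]='n': occ=1, LF[5]=C('n')+1=2+1=3
L[6]='$': occ=0, LF[6]=C('$')+0=0+0=0
L[7]='m': occ=0, LF[7]=C('m')+0=1+0=1

Answer: 4 5 6 2 7 3 0 1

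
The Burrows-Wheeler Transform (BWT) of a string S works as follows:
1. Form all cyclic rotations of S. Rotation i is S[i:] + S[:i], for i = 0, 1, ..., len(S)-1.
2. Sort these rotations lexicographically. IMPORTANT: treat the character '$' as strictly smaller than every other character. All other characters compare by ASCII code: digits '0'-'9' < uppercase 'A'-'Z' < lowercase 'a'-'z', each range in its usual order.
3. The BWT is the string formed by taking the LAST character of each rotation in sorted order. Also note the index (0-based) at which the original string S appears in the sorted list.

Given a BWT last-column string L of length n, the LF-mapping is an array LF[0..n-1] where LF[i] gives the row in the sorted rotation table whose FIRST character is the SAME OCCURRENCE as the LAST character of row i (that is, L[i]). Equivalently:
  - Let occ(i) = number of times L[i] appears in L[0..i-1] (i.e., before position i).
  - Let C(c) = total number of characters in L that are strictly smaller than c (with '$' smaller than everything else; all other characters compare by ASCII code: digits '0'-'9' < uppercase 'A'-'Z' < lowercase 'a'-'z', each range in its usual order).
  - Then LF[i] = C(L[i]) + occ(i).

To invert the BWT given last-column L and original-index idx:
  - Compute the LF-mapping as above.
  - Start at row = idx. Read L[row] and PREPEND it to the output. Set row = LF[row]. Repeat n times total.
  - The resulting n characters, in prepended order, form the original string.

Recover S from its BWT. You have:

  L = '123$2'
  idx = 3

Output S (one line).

Answer: 2321$

Derivation:
LF mapping: 1 2 4 0 3
Walk LF starting at row 3, prepending L[row]:
  step 1: row=3, L[3]='$', prepend. Next row=LF[3]=0
  step 2: row=0, L[0]='1', prepend. Next row=LF[0]=1
  step 3: row=1, L[1]='2', prepend. Next row=LF[1]=2
  step 4: row=2, L[2]='3', prepend. Next row=LF[2]=4
  step 5: row=4, L[4]='2', prepend. Next row=LF[4]=3
Reversed output: 2321$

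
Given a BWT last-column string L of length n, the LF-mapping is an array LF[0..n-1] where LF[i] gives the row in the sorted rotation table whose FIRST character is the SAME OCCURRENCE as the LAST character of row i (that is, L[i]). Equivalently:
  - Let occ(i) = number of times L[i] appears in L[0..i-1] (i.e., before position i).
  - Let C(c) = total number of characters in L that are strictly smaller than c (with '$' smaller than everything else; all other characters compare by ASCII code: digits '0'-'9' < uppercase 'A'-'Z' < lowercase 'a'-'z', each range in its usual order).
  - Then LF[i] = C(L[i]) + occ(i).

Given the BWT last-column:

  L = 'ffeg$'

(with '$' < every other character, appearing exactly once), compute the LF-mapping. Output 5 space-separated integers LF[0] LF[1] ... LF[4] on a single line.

Char counts: '$':1, 'e':1, 'f':2, 'g':1
C (first-col start): C('$')=0, C('e')=1, C('f')=2, C('g')=4
L[0]='f': occ=0, LF[0]=C('f')+0=2+0=2
L[1]='f': occ=1, LF[1]=C('f')+1=2+1=3
L[2]='e': occ=0, LF[2]=C('e')+0=1+0=1
L[3]='g': occ=0, LF[3]=C('g')+0=4+0=4
L[4]='$': occ=0, LF[4]=C('$')+0=0+0=0

Answer: 2 3 1 4 0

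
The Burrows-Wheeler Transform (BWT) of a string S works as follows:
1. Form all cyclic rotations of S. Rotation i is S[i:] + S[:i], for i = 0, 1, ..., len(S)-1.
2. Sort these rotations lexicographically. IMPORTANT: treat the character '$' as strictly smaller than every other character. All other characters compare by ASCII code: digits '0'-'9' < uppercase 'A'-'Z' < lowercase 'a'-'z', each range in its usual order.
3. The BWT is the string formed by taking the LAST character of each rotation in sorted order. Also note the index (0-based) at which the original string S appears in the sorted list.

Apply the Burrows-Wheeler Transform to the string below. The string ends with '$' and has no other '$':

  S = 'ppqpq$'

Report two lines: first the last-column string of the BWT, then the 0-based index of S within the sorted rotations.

Answer: q$qppp
1

Derivation:
All 6 rotations (rotation i = S[i:]+S[:i]):
  rot[0] = ppqpq$
  rot[1] = pqpq$p
  rot[2] = qpq$pp
  rot[3] = pq$ppq
  rot[4] = q$ppqp
  rot[5] = $ppqpq
Sorted (with $ < everything):
  sorted[0] = $ppqpq  (last char: 'q')
  sorted[1] = ppqpq$  (last char: '$')
  sorted[2] = pq$ppq  (last char: 'q')
  sorted[3] = pqpq$p  (last char: 'p')
  sorted[4] = q$ppqp  (last char: 'p')
  sorted[5] = qpq$pp  (last char: 'p')
Last column: q$qppp
Original string S is at sorted index 1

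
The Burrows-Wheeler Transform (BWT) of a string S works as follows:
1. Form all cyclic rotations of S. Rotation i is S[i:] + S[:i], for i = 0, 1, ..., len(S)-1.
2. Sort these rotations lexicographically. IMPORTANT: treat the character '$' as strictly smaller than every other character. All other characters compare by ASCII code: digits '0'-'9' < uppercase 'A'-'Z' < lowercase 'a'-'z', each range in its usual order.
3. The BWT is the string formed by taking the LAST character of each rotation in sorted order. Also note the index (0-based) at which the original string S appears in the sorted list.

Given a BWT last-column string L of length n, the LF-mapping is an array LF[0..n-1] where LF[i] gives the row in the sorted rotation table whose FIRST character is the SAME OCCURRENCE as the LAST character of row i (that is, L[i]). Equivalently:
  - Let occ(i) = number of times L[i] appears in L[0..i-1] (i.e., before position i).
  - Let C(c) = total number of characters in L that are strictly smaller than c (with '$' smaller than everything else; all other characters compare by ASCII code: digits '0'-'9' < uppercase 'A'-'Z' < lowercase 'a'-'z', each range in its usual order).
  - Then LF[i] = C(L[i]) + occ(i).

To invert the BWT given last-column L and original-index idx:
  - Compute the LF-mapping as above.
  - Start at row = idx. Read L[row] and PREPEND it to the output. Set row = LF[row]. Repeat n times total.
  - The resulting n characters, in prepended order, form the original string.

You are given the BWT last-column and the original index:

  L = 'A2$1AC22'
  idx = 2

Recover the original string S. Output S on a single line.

Answer: 212A2CA$

Derivation:
LF mapping: 5 2 0 1 6 7 3 4
Walk LF starting at row 2, prepending L[row]:
  step 1: row=2, L[2]='$', prepend. Next row=LF[2]=0
  step 2: row=0, L[0]='A', prepend. Next row=LF[0]=5
  step 3: row=5, L[5]='C', prepend. Next row=LF[5]=7
  step 4: row=7, L[7]='2', prepend. Next row=LF[7]=4
  step 5: row=4, L[4]='A', prepend. Next row=LF[4]=6
  step 6: row=6, L[6]='2', prepend. Next row=LF[6]=3
  step 7: row=3, L[3]='1', prepend. Next row=LF[3]=1
  step 8: row=1, L[1]='2', prepend. Next row=LF[1]=2
Reversed output: 212A2CA$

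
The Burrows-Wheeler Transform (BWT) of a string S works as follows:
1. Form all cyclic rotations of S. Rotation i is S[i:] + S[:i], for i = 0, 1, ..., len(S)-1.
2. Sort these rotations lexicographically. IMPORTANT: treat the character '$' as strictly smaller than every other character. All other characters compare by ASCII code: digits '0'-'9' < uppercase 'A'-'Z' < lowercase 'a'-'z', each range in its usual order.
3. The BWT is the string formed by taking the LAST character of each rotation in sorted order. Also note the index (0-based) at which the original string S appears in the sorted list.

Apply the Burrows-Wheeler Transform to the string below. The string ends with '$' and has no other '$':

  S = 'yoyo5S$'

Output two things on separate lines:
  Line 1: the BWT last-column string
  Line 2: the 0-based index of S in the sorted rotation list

All 7 rotations (rotation i = S[i:]+S[:i]):
  rot[0] = yoyo5S$
  rot[1] = oyo5S$y
  rot[2] = yo5S$yo
  rot[3] = o5S$yoy
  rot[4] = 5S$yoyo
  rot[5] = S$yoyo5
  rot[6] = $yoyo5S
Sorted (with $ < everything):
  sorted[0] = $yoyo5S  (last char: 'S')
  sorted[1] = 5S$yoyo  (last char: 'o')
  sorted[2] = S$yoyo5  (last char: '5')
  sorted[3] = o5S$yoy  (last char: 'y')
  sorted[4] = oyo5S$y  (last char: 'y')
  sorted[5] = yo5S$yo  (last char: 'o')
  sorted[6] = yoyo5S$  (last char: '$')
Last column: So5yyo$
Original string S is at sorted index 6

Answer: So5yyo$
6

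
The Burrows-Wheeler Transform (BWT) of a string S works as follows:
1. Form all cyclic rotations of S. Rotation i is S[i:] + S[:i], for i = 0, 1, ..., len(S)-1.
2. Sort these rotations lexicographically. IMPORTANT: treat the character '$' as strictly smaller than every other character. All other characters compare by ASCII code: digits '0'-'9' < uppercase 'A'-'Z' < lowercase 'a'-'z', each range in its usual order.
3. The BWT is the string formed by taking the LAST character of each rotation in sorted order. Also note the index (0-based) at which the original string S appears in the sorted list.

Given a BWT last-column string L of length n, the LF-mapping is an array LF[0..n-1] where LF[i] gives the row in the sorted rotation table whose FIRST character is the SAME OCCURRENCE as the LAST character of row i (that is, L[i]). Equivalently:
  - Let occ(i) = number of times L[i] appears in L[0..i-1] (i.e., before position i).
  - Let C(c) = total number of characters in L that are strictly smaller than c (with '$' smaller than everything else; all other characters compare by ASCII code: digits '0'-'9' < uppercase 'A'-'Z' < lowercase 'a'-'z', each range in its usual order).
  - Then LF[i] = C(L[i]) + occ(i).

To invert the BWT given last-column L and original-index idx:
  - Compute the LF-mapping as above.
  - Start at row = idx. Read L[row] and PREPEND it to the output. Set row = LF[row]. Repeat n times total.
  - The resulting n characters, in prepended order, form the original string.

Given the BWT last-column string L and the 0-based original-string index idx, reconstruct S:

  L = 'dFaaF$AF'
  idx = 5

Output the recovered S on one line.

Answer: aFAaFFd$

Derivation:
LF mapping: 7 2 5 6 3 0 1 4
Walk LF starting at row 5, prepending L[row]:
  step 1: row=5, L[5]='$', prepend. Next row=LF[5]=0
  step 2: row=0, L[0]='d', prepend. Next row=LF[0]=7
  step 3: row=7, L[7]='F', prepend. Next row=LF[7]=4
  step 4: row=4, L[4]='F', prepend. Next row=LF[4]=3
  step 5: row=3, L[3]='a', prepend. Next row=LF[3]=6
  step 6: row=6, L[6]='A', prepend. Next row=LF[6]=1
  step 7: row=1, L[1]='F', prepend. Next row=LF[1]=2
  step 8: row=2, L[2]='a', prepend. Next row=LF[2]=5
Reversed output: aFAaFFd$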